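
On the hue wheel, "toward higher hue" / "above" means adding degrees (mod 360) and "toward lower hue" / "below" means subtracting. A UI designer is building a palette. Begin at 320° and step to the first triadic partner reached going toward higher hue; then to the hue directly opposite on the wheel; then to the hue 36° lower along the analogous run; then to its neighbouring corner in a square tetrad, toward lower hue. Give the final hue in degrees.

134°

320 + 120 = 440 → 440 − 360 = 80°   (triadic ↑)
80 + 180 = 260°   (complement)
260 − 36 = 224°   (analog 36° ↓)
224 − 90 = 134°   (square ↓)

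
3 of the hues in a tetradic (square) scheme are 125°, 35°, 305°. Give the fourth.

215°

A square tetradic scheme places four hues every 90°.
The full set through 35° is {35°, 125°, 215°, 305°}.
Given {35°, 125°, 305°}, the missing hue is 215°.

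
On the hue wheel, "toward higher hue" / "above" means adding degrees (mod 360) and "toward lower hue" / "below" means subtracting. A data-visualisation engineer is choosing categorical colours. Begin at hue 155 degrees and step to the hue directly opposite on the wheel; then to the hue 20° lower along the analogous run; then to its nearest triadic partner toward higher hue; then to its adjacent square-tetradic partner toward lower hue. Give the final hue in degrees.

345°

complement +180°: 155 + 180 = 335°
analog 20° ↓ −20°: 335 − 20 = 315°
triadic ↑ +120°: 315 + 120 = 435 → 435 − 360 = 75°
square ↓ −90°: 75 − 90 = -15 → -15 + 360 = 345°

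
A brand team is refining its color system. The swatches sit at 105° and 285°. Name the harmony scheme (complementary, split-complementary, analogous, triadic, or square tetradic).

Sort the hues: 105°, 285°.
Successive gaps around the wheel: 180°, 180°.
Two hues 180° apart are complementary.

complementary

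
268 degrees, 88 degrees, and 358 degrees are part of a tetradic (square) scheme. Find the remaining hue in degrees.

178°

A square tetradic scheme places four hues every 90°.
The full set through 88° is {88°, 178°, 268°, 358°}.
Given {88°, 268°, 358°}, the missing hue is 178°.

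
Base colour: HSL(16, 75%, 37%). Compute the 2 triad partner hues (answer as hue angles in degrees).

A triad places three hues 120° apart.
16 + 120 = 136°
16 + 240 = 256°

136° and 256°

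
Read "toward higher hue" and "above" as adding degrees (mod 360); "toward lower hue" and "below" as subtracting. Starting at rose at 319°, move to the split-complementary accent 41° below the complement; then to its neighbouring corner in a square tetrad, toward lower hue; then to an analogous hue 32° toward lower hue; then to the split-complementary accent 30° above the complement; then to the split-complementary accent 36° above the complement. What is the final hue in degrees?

42°

+139° (split-comp 41° ↓): 319 + 139 = 458 → 458 − 360 = 98°
−90° (square ↓): 98 − 90 = 8°
−32° (analog 32° ↓): 8 − 32 = -24 → -24 + 360 = 336°
+210° (split-comp 30° ↑): 336 + 210 = 546 → 546 − 360 = 186°
+216° (split-comp 36° ↑): 186 + 216 = 402 → 402 − 360 = 42°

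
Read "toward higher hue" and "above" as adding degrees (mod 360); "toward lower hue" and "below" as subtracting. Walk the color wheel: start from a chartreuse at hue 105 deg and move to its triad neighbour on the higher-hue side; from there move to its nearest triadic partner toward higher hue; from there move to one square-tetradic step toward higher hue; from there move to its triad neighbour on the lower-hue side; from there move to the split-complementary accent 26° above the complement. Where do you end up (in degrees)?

161°

triadic ↑ +120°: 105 + 120 = 225°
triadic ↑ +120°: 225 + 120 = 345°
square ↑ +90°: 345 + 90 = 435 → 435 − 360 = 75°
triadic ↓ −120°: 75 − 120 = -45 → -45 + 360 = 315°
split-comp 26° ↑ +206°: 315 + 206 = 521 → 521 − 360 = 161°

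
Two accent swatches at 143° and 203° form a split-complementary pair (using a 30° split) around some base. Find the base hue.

The accents sit 30° either side of the complement, so the complement is their short-arc midpoint on the wheel.
Short-arc midpoint of 143° and 203°: 173°.
Base is 180° from the complement: 173 − 180 = -7 → -7 + 360 = 353°

353°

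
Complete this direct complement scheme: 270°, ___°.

90°

The complement sits 180° across the wheel.
The full set through 270° is {90°, 270°}.
Given {270°}, the missing hue is 90°.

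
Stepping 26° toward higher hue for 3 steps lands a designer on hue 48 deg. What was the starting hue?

3 steps of 26° (toward higher hue) give a net shift of +78°.
Start = end − shift: 48 − 78 = -30 → -30 + 360 = 330°

330°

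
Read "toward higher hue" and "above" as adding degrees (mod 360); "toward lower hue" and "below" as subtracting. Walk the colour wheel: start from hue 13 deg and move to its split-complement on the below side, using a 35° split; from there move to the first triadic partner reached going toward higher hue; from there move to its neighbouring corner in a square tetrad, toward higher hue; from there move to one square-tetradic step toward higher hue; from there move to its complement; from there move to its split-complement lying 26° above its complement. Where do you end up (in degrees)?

split-comp 35° ↓ +145°: 13 + 145 = 158°
triadic ↑ +120°: 158 + 120 = 278°
square ↑ +90°: 278 + 90 = 368 → 368 − 360 = 8°
square ↑ +90°: 8 + 90 = 98°
complement +180°: 98 + 180 = 278°
split-comp 26° ↑ +206°: 278 + 206 = 484 → 484 − 360 = 124°

124°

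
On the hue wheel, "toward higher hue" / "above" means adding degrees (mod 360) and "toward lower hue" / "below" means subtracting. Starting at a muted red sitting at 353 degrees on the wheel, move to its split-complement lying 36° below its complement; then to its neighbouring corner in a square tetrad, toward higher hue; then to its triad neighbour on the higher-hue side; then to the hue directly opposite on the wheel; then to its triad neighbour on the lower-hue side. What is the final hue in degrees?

353 + 144 = 497 → 497 − 360 = 137°   (split-comp 36° ↓)
137 + 90 = 227°   (square ↑)
227 + 120 = 347°   (triadic ↑)
347 + 180 = 527 → 527 − 360 = 167°   (complement)
167 − 120 = 47°   (triadic ↓)

47°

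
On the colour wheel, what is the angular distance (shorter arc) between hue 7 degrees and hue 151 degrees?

|7 − 151| = 144.
144 ≤ 180, so the shorter arc is 144°.

144°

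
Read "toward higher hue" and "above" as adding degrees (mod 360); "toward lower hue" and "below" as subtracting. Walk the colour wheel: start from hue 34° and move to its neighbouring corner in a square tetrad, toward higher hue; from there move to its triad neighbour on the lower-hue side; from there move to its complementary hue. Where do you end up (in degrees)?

184°

square ↑ +90°: 34 + 90 = 124°
triadic ↓ −120°: 124 − 120 = 4°
complement +180°: 4 + 180 = 184°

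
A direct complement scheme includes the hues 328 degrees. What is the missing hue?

The complement sits 180° across the wheel.
The full set through 328° is {148°, 328°}.
Given {328°}, the missing hue is 148°.

148°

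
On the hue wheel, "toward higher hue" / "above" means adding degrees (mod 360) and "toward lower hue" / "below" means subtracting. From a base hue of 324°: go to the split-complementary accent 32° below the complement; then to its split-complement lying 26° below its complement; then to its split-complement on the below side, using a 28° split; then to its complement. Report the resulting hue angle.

238°

324 + 148 = 472 → 472 − 360 = 112°   (split-comp 32° ↓)
112 + 154 = 266°   (split-comp 26° ↓)
266 + 152 = 418 → 418 − 360 = 58°   (split-comp 28° ↓)
58 + 180 = 238°   (complement)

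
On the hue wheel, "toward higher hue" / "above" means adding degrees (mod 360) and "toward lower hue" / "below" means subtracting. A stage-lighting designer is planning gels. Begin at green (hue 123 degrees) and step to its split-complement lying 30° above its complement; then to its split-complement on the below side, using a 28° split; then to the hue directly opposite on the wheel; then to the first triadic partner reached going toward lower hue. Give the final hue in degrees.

+210° (split-comp 30° ↑): 123 + 210 = 333°
+152° (split-comp 28° ↓): 333 + 152 = 485 → 485 − 360 = 125°
+180° (complement): 125 + 180 = 305°
−120° (triadic ↓): 305 − 120 = 185°

185°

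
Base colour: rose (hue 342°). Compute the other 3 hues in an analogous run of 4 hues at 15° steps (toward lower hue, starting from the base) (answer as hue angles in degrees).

327°, 312°, and 297°

Analogous hues sit every 15° along the wheel.
342 − 15 = 327°
342 − 30 = 312°
342 − 45 = 297°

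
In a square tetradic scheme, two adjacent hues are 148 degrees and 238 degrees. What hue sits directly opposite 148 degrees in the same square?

328°

A square tetradic scheme places four hues 90° apart; opposite corners are 180° apart.
148 + 180 = 328°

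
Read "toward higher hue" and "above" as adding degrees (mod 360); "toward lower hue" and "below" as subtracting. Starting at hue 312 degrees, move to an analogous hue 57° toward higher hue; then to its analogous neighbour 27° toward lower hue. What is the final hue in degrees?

342°

+57° (analog 57° ↑): 312 + 57 = 369 → 369 − 360 = 9°
−27° (analog 27° ↓): 9 − 27 = -18 → -18 + 360 = 342°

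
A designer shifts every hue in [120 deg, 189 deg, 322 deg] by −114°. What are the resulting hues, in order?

120 − 114 = 6°
189 − 114 = 75°
322 − 114 = 208°

6°, 75°, 208°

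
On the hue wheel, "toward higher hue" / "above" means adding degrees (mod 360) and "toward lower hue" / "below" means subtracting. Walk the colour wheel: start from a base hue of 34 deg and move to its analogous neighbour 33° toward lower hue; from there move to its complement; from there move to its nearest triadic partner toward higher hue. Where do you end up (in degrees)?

301°

−33° (analog 33° ↓): 34 − 33 = 1°
+180° (complement): 1 + 180 = 181°
+120° (triadic ↑): 181 + 120 = 301°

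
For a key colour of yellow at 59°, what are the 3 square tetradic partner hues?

A square tetradic scheme places four hues every 90°.
59 + 90 = 149°
59 + 180 = 239°
59 + 270 = 329°

149°, 239° and 329°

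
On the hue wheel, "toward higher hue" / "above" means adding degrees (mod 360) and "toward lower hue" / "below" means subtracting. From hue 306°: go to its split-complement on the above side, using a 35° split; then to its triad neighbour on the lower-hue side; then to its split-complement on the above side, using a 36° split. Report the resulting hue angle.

257°

split-comp 35° ↑ +215°: 306 + 215 = 521 → 521 − 360 = 161°
triadic ↓ −120°: 161 − 120 = 41°
split-comp 36° ↑ +216°: 41 + 216 = 257°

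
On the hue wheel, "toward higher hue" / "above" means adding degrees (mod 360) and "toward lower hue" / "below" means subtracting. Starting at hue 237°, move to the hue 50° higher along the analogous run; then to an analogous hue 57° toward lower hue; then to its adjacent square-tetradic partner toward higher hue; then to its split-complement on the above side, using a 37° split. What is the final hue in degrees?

177°

+50° (analog 50° ↑): 237 + 50 = 287°
−57° (analog 57° ↓): 287 − 57 = 230°
+90° (square ↑): 230 + 90 = 320°
+217° (split-comp 37° ↑): 320 + 217 = 537 → 537 − 360 = 177°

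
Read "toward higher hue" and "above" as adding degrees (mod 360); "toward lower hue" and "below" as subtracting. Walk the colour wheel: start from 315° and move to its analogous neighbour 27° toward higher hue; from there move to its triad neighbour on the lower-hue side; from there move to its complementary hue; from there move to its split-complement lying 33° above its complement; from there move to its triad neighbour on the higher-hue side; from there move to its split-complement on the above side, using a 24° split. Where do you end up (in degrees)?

+27° (analog 27° ↑): 315 + 27 = 342°
−120° (triadic ↓): 342 − 120 = 222°
+180° (complement): 222 + 180 = 402 → 402 − 360 = 42°
+213° (split-comp 33° ↑): 42 + 213 = 255°
+120° (triadic ↑): 255 + 120 = 375 → 375 − 360 = 15°
+204° (split-comp 24° ↑): 15 + 204 = 219°

219°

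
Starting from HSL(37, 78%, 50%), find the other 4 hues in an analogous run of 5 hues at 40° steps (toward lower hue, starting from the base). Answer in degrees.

357°, 317°, 277° and 237°

Analogous hues sit every 40° along the wheel.
37 − 40 = -3 → -3 + 360 = 357°
37 − 80 = -43 → -43 + 360 = 317°
37 − 120 = -83 → -83 + 360 = 277°
37 − 160 = -123 → -123 + 360 = 237°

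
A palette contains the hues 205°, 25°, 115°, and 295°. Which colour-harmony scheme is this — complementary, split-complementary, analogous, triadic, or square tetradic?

square tetradic

Sort the hues: 25°, 115°, 205°, 295°.
Successive gaps around the wheel: 90°, 90°, 90°, 90°.
Four hues every 90° form a square tetradic scheme.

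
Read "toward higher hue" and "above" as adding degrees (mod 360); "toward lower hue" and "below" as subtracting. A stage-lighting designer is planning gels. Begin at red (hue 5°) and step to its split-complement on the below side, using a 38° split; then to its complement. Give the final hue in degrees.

327°

+142° (split-comp 38° ↓): 5 + 142 = 147°
+180° (complement): 147 + 180 = 327°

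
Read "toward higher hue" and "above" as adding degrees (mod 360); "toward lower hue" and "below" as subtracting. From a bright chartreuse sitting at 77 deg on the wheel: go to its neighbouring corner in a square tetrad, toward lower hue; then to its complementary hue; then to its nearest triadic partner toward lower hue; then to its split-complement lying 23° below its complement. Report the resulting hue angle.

77 − 90 = -13 → -13 + 360 = 347°   (square ↓)
347 + 180 = 527 → 527 − 360 = 167°   (complement)
167 − 120 = 47°   (triadic ↓)
47 + 157 = 204°   (split-comp 23° ↓)

204°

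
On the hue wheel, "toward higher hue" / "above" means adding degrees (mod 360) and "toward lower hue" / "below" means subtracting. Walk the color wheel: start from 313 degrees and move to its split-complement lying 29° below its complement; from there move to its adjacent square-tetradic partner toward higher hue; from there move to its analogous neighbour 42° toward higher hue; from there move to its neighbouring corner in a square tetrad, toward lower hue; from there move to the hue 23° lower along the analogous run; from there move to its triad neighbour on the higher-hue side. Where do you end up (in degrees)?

243°

313 + 151 = 464 → 464 − 360 = 104°   (split-comp 29° ↓)
104 + 90 = 194°   (square ↑)
194 + 42 = 236°   (analog 42° ↑)
236 − 90 = 146°   (square ↓)
146 − 23 = 123°   (analog 23° ↓)
123 + 120 = 243°   (triadic ↑)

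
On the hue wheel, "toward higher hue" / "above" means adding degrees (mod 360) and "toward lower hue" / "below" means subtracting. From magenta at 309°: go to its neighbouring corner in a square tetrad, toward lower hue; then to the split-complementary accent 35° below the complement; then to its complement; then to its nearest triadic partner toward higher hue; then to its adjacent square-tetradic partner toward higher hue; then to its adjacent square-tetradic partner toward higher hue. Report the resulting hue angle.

−90° (square ↓): 309 − 90 = 219°
+145° (split-comp 35° ↓): 219 + 145 = 364 → 364 − 360 = 4°
+180° (complement): 4 + 180 = 184°
+120° (triadic ↑): 184 + 120 = 304°
+90° (square ↑): 304 + 90 = 394 → 394 − 360 = 34°
+90° (square ↑): 34 + 90 = 124°

124°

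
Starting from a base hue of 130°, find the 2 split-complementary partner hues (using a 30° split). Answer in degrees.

280° and 340°

Complement of 130°: 130 + 180 = 310°
310 − 30 = 280°
310 + 30 = 340°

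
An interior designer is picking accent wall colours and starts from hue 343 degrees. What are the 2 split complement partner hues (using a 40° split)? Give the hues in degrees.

Split-complementary hues sit 40° either side of the complement.
Complement of 343 degrees: 343 + 180 = 523 → 523 − 360 = 163°
163 − 40 = 123°
163 + 40 = 203°

123° and 203°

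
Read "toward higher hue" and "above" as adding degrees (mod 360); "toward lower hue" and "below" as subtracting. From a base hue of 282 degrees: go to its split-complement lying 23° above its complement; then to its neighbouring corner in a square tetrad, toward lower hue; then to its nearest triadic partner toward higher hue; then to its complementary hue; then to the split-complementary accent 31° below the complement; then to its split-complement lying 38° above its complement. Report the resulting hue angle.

342°

282 + 203 = 485 → 485 − 360 = 125°   (split-comp 23° ↑)
125 − 90 = 35°   (square ↓)
35 + 120 = 155°   (triadic ↑)
155 + 180 = 335°   (complement)
335 + 149 = 484 → 484 − 360 = 124°   (split-comp 31° ↓)
124 + 218 = 342°   (split-comp 38° ↑)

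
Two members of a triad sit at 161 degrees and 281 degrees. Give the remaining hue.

41°

A triad spaces three hues 120° apart.
The full set is {41°, 161°, 281°}.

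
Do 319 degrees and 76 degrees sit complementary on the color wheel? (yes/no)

no

Angular distance: |319 − 76| = 243; shorter arc = 360 − 243 = 117°.
Complementary requires 180°.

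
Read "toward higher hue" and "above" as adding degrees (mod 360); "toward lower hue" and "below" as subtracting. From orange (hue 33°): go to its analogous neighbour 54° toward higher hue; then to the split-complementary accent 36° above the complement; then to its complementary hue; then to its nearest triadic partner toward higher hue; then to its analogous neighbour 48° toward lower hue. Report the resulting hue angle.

195°

33 + 54 = 87°   (analog 54° ↑)
87 + 216 = 303°   (split-comp 36° ↑)
303 + 180 = 483 → 483 − 360 = 123°   (complement)
123 + 120 = 243°   (triadic ↑)
243 − 48 = 195°   (analog 48° ↓)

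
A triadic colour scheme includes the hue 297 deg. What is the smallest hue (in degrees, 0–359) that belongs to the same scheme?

A triad places three hues 120° apart.
The full set through 297° is {57°, 177°, 297°}.

57°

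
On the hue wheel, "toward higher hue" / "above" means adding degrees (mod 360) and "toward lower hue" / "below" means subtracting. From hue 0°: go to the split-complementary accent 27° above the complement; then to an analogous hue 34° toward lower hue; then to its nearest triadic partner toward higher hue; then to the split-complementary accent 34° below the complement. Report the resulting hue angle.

79°

+207° (split-comp 27° ↑): 0 + 207 = 207°
−34° (analog 34° ↓): 207 − 34 = 173°
+120° (triadic ↑): 173 + 120 = 293°
+146° (split-comp 34° ↓): 293 + 146 = 439 → 439 − 360 = 79°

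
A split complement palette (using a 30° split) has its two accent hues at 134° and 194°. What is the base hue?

The accents sit 30° either side of the complement, so the complement is their short-arc midpoint on the wheel.
Short-arc midpoint of 134° and 194°: 164°.
Base is 180° from the complement: 164 − 180 = -16 → -16 + 360 = 344°

344°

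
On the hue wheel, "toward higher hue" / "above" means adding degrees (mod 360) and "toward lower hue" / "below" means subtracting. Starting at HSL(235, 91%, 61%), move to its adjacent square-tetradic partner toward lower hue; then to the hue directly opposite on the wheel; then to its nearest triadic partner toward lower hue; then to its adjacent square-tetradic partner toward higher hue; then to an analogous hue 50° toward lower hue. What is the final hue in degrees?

245°

235 − 90 = 145°   (square ↓)
145 + 180 = 325°   (complement)
325 − 120 = 205°   (triadic ↓)
205 + 90 = 295°   (square ↑)
295 − 50 = 245°   (analog 50° ↓)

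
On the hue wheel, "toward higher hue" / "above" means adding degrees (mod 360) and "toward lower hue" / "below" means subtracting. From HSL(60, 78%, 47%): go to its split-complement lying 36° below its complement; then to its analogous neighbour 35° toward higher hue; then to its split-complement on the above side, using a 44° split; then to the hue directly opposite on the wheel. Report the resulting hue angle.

split-comp 36° ↓ +144°: 60 + 144 = 204°
analog 35° ↑ +35°: 204 + 35 = 239°
split-comp 44° ↑ +224°: 239 + 224 = 463 → 463 − 360 = 103°
complement +180°: 103 + 180 = 283°

283°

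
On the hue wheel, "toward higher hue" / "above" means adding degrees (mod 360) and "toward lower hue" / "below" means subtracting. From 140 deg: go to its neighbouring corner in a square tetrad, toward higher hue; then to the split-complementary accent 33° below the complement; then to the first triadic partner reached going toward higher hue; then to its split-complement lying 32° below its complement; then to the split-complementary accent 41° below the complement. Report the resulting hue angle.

64°

+90° (square ↑): 140 + 90 = 230°
+147° (split-comp 33° ↓): 230 + 147 = 377 → 377 − 360 = 17°
+120° (triadic ↑): 17 + 120 = 137°
+148° (split-comp 32° ↓): 137 + 148 = 285°
+139° (split-comp 41° ↓): 285 + 139 = 424 → 424 − 360 = 64°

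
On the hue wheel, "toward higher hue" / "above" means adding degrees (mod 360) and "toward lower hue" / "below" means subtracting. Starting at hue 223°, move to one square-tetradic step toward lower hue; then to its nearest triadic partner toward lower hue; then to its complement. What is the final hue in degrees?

square ↓ −90°: 223 − 90 = 133°
triadic ↓ −120°: 133 − 120 = 13°
complement +180°: 13 + 180 = 193°

193°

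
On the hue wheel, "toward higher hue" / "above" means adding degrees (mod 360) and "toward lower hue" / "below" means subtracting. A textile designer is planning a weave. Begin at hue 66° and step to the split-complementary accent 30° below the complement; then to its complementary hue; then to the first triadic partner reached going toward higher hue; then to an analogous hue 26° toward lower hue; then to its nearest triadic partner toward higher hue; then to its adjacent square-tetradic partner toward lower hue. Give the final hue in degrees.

66 + 150 = 216°   (split-comp 30° ↓)
216 + 180 = 396 → 396 − 360 = 36°   (complement)
36 + 120 = 156°   (triadic ↑)
156 − 26 = 130°   (analog 26° ↓)
130 + 120 = 250°   (triadic ↑)
250 − 90 = 160°   (square ↓)

160°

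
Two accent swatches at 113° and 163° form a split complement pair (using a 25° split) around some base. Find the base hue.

318°

The accents sit 25° either side of the complement, so the complement is their short-arc midpoint on the wheel.
Short-arc midpoint of 113° and 163°: 138°.
Base is 180° from the complement: 138 − 180 = -42 → -42 + 360 = 318°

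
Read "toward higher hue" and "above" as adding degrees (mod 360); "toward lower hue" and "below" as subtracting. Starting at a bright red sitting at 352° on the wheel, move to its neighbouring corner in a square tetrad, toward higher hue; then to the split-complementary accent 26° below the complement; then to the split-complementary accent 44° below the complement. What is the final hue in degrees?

12°

square ↑ +90°: 352 + 90 = 442 → 442 − 360 = 82°
split-comp 26° ↓ +154°: 82 + 154 = 236°
split-comp 44° ↓ +136°: 236 + 136 = 372 → 372 − 360 = 12°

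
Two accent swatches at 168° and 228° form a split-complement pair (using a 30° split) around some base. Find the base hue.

The accents sit 30° either side of the complement, so the complement is their short-arc midpoint on the wheel.
Short-arc midpoint of 168° and 228°: 198°.
Base is 180° from the complement: 198 − 180 = 18°

18°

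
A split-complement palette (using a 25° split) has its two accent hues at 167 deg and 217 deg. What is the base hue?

The accents sit 25° either side of the complement, so the complement is their short-arc midpoint on the wheel.
Short-arc midpoint of 167° and 217°: 192°.
Base is 180° from the complement: 192 − 180 = 12°

12°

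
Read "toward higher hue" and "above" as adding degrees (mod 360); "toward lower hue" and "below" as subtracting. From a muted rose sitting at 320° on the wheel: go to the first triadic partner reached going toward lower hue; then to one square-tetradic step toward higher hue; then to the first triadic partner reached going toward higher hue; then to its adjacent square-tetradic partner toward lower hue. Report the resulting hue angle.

320°

−120° (triadic ↓): 320 − 120 = 200°
+90° (square ↑): 200 + 90 = 290°
+120° (triadic ↑): 290 + 120 = 410 → 410 − 360 = 50°
−90° (square ↓): 50 − 90 = -40 → -40 + 360 = 320°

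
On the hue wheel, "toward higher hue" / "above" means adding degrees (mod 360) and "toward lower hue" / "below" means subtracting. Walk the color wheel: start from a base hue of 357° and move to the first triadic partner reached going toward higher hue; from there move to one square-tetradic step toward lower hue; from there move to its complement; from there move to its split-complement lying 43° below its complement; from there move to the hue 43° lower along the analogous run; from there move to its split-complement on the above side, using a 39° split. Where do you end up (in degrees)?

160°

+120° (triadic ↑): 357 + 120 = 477 → 477 − 360 = 117°
−90° (square ↓): 117 − 90 = 27°
+180° (complement): 27 + 180 = 207°
+137° (split-comp 43° ↓): 207 + 137 = 344°
−43° (analog 43° ↓): 344 − 43 = 301°
+219° (split-comp 39° ↑): 301 + 219 = 520 → 520 − 360 = 160°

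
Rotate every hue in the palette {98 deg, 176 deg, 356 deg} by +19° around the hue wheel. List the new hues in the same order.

117°, 195°, 15°

98 + 19 = 117°
176 + 19 = 195°
356 + 19 = 375 → 375 − 360 = 15°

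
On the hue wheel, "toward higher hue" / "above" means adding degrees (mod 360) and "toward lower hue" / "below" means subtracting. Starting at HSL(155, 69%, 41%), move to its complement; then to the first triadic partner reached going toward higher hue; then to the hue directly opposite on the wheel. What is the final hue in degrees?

+180° (complement): 155 + 180 = 335°
+120° (triadic ↑): 335 + 120 = 455 → 455 − 360 = 95°
+180° (complement): 95 + 180 = 275°

275°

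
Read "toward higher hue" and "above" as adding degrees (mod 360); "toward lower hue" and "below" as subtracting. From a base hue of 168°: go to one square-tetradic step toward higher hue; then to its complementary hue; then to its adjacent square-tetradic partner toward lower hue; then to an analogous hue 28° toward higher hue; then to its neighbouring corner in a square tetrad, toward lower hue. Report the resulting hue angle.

+90° (square ↑): 168 + 90 = 258°
+180° (complement): 258 + 180 = 438 → 438 − 360 = 78°
−90° (square ↓): 78 − 90 = -12 → -12 + 360 = 348°
+28° (analog 28° ↑): 348 + 28 = 376 → 376 − 360 = 16°
−90° (square ↓): 16 − 90 = -74 → -74 + 360 = 286°

286°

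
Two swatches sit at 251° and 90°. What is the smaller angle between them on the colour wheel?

161°

|251 − 90| = 161.
161 ≤ 180, so the shorter arc is 161°.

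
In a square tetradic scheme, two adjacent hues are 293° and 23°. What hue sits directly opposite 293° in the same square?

113°

A square tetradic scheme places four hues 90° apart; opposite corners are 180° apart.
293 + 180 = 473 → 473 − 360 = 113°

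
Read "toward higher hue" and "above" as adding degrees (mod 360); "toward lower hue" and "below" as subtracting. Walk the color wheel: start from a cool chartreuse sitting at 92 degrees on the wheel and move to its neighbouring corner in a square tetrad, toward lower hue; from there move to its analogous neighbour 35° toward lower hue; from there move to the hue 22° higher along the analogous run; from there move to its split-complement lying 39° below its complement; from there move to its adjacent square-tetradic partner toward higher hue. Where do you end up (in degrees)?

−90° (square ↓): 92 − 90 = 2°
−35° (analog 35° ↓): 2 − 35 = -33 → -33 + 360 = 327°
+22° (analog 22° ↑): 327 + 22 = 349°
+141° (split-comp 39° ↓): 349 + 141 = 490 → 490 − 360 = 130°
+90° (square ↑): 130 + 90 = 220°

220°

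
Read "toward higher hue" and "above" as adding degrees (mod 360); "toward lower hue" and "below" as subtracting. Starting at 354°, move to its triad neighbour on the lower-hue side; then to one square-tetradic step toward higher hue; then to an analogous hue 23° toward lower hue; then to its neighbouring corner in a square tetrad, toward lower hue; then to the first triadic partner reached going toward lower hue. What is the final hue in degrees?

triadic ↓ −120°: 354 − 120 = 234°
square ↑ +90°: 234 + 90 = 324°
analog 23° ↓ −23°: 324 − 23 = 301°
square ↓ −90°: 301 − 90 = 211°
triadic ↓ −120°: 211 − 120 = 91°

91°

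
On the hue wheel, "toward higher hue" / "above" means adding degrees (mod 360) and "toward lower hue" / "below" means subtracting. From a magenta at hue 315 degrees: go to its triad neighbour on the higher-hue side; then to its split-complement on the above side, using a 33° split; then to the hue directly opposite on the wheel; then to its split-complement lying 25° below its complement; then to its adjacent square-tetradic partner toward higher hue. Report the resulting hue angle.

+120° (triadic ↑): 315 + 120 = 435 → 435 − 360 = 75°
+213° (split-comp 33° ↑): 75 + 213 = 288°
+180° (complement): 288 + 180 = 468 → 468 − 360 = 108°
+155° (split-comp 25° ↓): 108 + 155 = 263°
+90° (square ↑): 263 + 90 = 353°

353°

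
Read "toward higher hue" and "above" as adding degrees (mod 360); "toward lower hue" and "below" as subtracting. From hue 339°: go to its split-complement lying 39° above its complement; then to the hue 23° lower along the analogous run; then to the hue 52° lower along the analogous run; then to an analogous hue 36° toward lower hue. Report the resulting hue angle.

87°

split-comp 39° ↑ +219°: 339 + 219 = 558 → 558 − 360 = 198°
analog 23° ↓ −23°: 198 − 23 = 175°
analog 52° ↓ −52°: 175 − 52 = 123°
analog 36° ↓ −36°: 123 − 36 = 87°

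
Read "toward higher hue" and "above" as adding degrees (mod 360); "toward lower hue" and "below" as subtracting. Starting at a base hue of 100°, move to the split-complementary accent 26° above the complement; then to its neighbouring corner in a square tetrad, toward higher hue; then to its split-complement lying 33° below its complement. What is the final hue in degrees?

183°

+206° (split-comp 26° ↑): 100 + 206 = 306°
+90° (square ↑): 306 + 90 = 396 → 396 − 360 = 36°
+147° (split-comp 33° ↓): 36 + 147 = 183°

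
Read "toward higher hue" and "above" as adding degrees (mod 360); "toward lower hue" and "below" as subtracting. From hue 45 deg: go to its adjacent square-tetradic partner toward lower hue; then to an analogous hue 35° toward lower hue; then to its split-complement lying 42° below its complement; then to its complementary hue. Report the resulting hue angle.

−90° (square ↓): 45 − 90 = -45 → -45 + 360 = 315°
−35° (analog 35° ↓): 315 − 35 = 280°
+138° (split-comp 42° ↓): 280 + 138 = 418 → 418 − 360 = 58°
+180° (complement): 58 + 180 = 238°

238°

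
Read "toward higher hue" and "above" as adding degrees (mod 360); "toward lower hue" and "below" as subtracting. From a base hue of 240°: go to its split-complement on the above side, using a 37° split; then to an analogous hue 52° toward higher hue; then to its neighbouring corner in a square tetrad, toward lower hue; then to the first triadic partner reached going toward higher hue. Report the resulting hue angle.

179°

240 + 217 = 457 → 457 − 360 = 97°   (split-comp 37° ↑)
97 + 52 = 149°   (analog 52° ↑)
149 − 90 = 59°   (square ↓)
59 + 120 = 179°   (triadic ↑)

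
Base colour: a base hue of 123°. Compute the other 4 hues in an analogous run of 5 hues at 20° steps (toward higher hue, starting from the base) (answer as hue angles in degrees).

143°, 163°, 183°, 203°

Analogous hues sit every 20° along the wheel.
123 + 20 = 143°
123 + 40 = 163°
123 + 60 = 183°
123 + 80 = 203°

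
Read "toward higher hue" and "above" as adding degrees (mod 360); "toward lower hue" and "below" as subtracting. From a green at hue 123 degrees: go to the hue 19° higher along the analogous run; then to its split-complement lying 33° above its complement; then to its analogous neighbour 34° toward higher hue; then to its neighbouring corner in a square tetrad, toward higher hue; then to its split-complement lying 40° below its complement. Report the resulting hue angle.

259°

analog 19° ↑ +19°: 123 + 19 = 142°
split-comp 33° ↑ +213°: 142 + 213 = 355°
analog 34° ↑ +34°: 355 + 34 = 389 → 389 − 360 = 29°
square ↑ +90°: 29 + 90 = 119°
split-comp 40° ↓ +140°: 119 + 140 = 259°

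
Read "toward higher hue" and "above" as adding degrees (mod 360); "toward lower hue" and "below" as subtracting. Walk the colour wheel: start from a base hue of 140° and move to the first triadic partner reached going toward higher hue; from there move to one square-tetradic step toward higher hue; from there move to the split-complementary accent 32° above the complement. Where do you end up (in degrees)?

triadic ↑ +120°: 140 + 120 = 260°
square ↑ +90°: 260 + 90 = 350°
split-comp 32° ↑ +212°: 350 + 212 = 562 → 562 − 360 = 202°

202°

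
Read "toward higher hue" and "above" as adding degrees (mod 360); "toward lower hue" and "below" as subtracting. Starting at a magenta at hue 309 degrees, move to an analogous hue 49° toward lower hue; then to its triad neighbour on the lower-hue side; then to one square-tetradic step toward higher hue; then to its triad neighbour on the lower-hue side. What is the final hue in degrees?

110°

analog 49° ↓ −49°: 309 − 49 = 260°
triadic ↓ −120°: 260 − 120 = 140°
square ↑ +90°: 140 + 90 = 230°
triadic ↓ −120°: 230 − 120 = 110°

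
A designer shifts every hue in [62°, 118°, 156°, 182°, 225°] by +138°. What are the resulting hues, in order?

62 + 138 = 200°
118 + 138 = 256°
156 + 138 = 294°
182 + 138 = 320°
225 + 138 = 363 → 363 − 360 = 3°

200°, 256°, 294°, 320°, 3°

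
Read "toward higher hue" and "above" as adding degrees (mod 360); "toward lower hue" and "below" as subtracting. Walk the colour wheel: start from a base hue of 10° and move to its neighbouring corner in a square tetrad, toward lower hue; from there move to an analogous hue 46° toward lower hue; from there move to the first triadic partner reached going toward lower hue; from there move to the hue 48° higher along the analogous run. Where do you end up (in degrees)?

162°

square ↓ −90°: 10 − 90 = -80 → -80 + 360 = 280°
analog 46° ↓ −46°: 280 − 46 = 234°
triadic ↓ −120°: 234 − 120 = 114°
analog 48° ↑ +48°: 114 + 48 = 162°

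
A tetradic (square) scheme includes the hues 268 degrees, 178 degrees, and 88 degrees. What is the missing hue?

358°

A square tetradic scheme places four hues every 90°.
The full set through 88° is {88°, 178°, 268°, 358°}.
Given {88°, 178°, 268°}, the missing hue is 358°.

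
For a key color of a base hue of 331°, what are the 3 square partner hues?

61°, 151°, and 241°

A square tetradic scheme places four hues every 90°.
331 + 90 = 421 → 421 − 360 = 61°
331 + 180 = 511 → 511 − 360 = 151°
331 + 270 = 601 → 601 − 360 = 241°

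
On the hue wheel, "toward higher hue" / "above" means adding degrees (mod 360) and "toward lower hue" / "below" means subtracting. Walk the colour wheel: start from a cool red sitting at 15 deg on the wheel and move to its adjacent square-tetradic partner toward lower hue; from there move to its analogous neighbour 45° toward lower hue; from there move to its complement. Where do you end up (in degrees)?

60°

square ↓ −90°: 15 − 90 = -75 → -75 + 360 = 285°
analog 45° ↓ −45°: 285 − 45 = 240°
complement +180°: 240 + 180 = 420 → 420 − 360 = 60°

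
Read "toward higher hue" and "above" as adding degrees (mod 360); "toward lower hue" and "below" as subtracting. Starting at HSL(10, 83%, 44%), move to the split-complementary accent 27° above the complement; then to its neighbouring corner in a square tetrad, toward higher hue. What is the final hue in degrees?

10 + 207 = 217°   (split-comp 27° ↑)
217 + 90 = 307°   (square ↑)

307°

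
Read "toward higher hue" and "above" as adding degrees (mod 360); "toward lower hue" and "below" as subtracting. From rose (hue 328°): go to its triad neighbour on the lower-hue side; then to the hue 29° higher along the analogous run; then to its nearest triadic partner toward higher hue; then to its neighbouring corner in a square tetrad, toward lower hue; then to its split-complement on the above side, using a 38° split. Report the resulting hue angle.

125°

328 − 120 = 208°   (triadic ↓)
208 + 29 = 237°   (analog 29° ↑)
237 + 120 = 357°   (triadic ↑)
357 − 90 = 267°   (square ↓)
267 + 218 = 485 → 485 − 360 = 125°   (split-comp 38° ↑)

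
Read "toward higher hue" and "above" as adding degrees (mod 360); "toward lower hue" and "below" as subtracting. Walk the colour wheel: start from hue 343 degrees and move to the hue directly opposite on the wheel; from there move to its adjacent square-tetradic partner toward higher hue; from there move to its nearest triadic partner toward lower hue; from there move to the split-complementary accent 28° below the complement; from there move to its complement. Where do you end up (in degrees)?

105°

complement +180°: 343 + 180 = 523 → 523 − 360 = 163°
square ↑ +90°: 163 + 90 = 253°
triadic ↓ −120°: 253 − 120 = 133°
split-comp 28° ↓ +152°: 133 + 152 = 285°
complement +180°: 285 + 180 = 465 → 465 − 360 = 105°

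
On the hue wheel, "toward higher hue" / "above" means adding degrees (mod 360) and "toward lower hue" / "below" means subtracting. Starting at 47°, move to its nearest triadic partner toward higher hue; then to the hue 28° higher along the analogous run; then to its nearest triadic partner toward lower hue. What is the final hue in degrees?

+120° (triadic ↑): 47 + 120 = 167°
+28° (analog 28° ↑): 167 + 28 = 195°
−120° (triadic ↓): 195 − 120 = 75°

75°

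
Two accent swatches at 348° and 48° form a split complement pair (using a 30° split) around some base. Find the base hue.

The accents sit 30° either side of the complement, so the complement is their short-arc midpoint on the wheel.
Short-arc midpoint of 348° and 48°: 18°.
Base is 180° from the complement: 18 − 180 = -162 → -162 + 360 = 198°

198°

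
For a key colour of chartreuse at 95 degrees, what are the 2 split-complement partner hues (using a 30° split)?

245° and 305°

Split-complementary hues sit 30° either side of the complement.
Complement of 95 degrees: 95 + 180 = 275°
275 − 30 = 245°
275 + 30 = 305°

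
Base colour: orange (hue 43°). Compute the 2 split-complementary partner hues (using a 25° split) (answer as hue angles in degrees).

Split-complementary hues sit 25° either side of the complement.
Complement of 43°: 43 + 180 = 223°
223 − 25 = 198°
223 + 25 = 248°

198° and 248°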